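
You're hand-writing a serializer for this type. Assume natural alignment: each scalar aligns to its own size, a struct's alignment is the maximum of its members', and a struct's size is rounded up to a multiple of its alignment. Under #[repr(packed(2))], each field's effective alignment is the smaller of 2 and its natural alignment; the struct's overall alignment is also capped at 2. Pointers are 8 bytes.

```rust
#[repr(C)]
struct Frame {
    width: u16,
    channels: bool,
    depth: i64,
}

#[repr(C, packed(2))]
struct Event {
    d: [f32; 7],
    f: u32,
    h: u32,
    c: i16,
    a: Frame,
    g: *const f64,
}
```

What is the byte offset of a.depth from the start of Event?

46

Frame: @0: width [2B, align 2] → 2; @2: channels [1B, align 1] → 3; +5 pad (align 8); @8: depth [8B, align 8] → 16; size 16, align 8
@0: d [28B, align 2] → 28
@28: f [4B, align 2] → 32
@32: h [4B, align 2] → 36
@36: c [2B, align 2] → 38
@38: a [16B, align 2] → 54
within Frame: depth at 8
38 + 8 = 46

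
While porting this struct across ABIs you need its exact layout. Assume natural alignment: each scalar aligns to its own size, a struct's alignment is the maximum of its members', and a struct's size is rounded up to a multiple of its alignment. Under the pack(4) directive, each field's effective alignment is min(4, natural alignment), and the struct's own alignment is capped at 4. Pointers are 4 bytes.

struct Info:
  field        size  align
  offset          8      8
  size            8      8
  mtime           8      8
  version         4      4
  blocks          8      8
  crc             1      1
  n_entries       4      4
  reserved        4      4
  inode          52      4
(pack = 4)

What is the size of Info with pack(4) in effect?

100

@0: offset [8B, align 4] → 8
@8: size [8B, align 4] → 16
@16: mtime [8B, align 4] → 24
@24: version [4B, align 4] → 28
@28: blocks [8B, align 4] → 36
@36: crc [1B, align 1] → 37
+3 pad (align 4)
@40: n_entries [4B, align 4] → 44
@44: reserved [4B, align 4] → 48
@48: inode [52B, align 4] → 100
size 100, align 4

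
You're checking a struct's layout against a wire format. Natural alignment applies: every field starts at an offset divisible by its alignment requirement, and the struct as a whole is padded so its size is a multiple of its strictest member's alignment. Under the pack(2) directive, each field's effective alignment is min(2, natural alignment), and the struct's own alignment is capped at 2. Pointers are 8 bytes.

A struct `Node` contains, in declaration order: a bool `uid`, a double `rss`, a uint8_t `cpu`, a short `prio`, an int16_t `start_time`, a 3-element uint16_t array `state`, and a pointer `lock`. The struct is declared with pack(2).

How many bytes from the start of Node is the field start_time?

0..1  uid  (1B, 1-aligned)
1..2  -- padding (1B)
2..10  rss  (8B, 2-aligned)
10..11  cpu  (1B, 1-aligned)
11..12  -- padding (1B)
12..14  prio  (2B, 2-aligned)
14..16  start_time  (2B, 2-aligned)

14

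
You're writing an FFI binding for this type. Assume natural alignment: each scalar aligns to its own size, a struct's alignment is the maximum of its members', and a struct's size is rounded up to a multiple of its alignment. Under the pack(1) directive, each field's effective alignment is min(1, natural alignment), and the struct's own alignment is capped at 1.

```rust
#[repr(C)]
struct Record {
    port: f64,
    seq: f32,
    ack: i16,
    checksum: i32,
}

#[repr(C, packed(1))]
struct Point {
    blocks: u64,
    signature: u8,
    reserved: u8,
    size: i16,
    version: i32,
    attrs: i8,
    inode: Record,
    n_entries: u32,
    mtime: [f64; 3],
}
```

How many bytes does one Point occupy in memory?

Record: 0..8  port  (8B, 8-aligned); 8..12  seq  (4B, 4-aligned); 12..14  ack  (2B, 2-aligned); 14..16  -- padding (2B); 16..20  checksum  (4B, 4-aligned); 20..24  -- tail padding (4B); sizeof = 24, alignof = 8
0..8  blocks  (8B, 1-aligned)
8..9  signature  (1B, 1-aligned)
9..10  reserved  (1B, 1-aligned)
10..12  size  (2B, 1-aligned)
12..16  version  (4B, 1-aligned)
16..17  attrs  (1B, 1-aligned)
17..41  inode  (24B, 1-aligned)
41..45  n_entries  (4B, 1-aligned)
45..69  mtime  (24B, 1-aligned)
sizeof = 69, alignof = 1

69 bytes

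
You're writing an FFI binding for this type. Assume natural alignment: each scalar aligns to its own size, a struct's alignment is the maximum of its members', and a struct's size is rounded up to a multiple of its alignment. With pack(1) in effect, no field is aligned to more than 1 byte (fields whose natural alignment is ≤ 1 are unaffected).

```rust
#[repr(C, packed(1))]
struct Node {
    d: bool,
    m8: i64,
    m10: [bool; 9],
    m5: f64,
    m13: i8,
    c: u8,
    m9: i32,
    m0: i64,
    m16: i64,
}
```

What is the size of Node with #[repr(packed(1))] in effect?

d at 0 (size 1, align 1) → ends 1
m8 at 1 (size 8, align 1) → ends 9
m10 at 9 (size 9, align 1) → ends 18
m5 at 18 (size 8, align 1) → ends 26
m13 at 26 (size 1, align 1) → ends 27
c at 27 (size 1, align 1) → ends 28
m9 at 28 (size 4, align 1) → ends 32
m0 at 32 (size 8, align 1) → ends 40
m16 at 40 (size 8, align 1) → ends 48
total 48 bytes, alignment 1

48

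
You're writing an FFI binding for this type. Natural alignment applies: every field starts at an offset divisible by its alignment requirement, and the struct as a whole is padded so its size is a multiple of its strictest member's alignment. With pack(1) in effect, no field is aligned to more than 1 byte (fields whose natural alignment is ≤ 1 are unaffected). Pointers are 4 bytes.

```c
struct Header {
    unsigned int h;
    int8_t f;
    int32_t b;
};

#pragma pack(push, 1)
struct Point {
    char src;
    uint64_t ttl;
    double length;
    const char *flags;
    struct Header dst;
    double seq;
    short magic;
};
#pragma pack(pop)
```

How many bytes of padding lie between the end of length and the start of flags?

Header: h at 0 (size 4, align 4) → ends 4; f at 4 (size 1, align 1) → ends 5; pad 3 to align 4 for b; b at 8 (size 4, align 4) → ends 12; total 12 bytes, alignment 4
src at 0 (size 1, align 1) → ends 1
ttl at 1 (size 8, align 1) → ends 9
length at 9 (size 8, align 1) → ends 17
flags at 17 (size 4, align 1) → ends 21

0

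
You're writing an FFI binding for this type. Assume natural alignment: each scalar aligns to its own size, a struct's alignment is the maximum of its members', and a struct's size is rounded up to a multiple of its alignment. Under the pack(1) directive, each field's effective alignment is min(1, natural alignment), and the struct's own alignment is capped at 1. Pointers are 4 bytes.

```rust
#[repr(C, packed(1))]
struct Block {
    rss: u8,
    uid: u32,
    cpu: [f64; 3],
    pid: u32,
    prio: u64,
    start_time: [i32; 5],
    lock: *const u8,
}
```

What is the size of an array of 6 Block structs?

rss at 0 (size 1, align 1) → ends 1
uid at 1 (size 4, align 1) → ends 5
cpu at 5 (size 24, align 1) → ends 29
pid at 29 (size 4, align 1) → ends 33
prio at 33 (size 8, align 1) → ends 41
start_time at 41 (size 20, align 1) → ends 61
lock at 61 (size 4, align 1) → ends 65
total 65 bytes, alignment 1
array of 6: 6 × 65 = 390

390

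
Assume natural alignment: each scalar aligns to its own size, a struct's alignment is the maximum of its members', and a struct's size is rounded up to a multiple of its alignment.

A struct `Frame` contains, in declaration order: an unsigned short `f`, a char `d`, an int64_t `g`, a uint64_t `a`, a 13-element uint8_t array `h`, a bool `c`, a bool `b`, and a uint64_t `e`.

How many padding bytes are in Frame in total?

6

0..2  f  (2B, 2-aligned)
2..3  d  (1B, 1-aligned)
3..8  -- padding (5B)
8..16  g  (8B, 8-aligned)
16..24  a  (8B, 8-aligned)
24..37  h  (13B, 1-aligned)
37..38  c  (1B, 1-aligned)
38..39  b  (1B, 1-aligned)
39..40  -- padding (1B)
40..48  e  (8B, 8-aligned)
sizeof = 48, alignof = 8
data bytes 42, size 48 → padding 6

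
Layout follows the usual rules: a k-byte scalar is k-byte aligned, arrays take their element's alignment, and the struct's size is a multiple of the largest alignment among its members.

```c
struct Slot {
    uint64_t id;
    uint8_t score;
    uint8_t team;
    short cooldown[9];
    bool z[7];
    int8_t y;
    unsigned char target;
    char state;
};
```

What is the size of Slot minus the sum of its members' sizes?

0..8  id  (8B, 8-aligned)
8..9  score  (1B, 1-aligned)
9..10  team  (1B, 1-aligned)
10..28  cooldown  (18B, 2-aligned)
28..35  z  (7B, 1-aligned)
35..36  y  (1B, 1-aligned)
36..37  target  (1B, 1-aligned)
37..38  state  (1B, 1-aligned)
38..40  -- tail padding (2B)
sizeof = 40, alignof = 8
data bytes 38, size 40 → padding 2

2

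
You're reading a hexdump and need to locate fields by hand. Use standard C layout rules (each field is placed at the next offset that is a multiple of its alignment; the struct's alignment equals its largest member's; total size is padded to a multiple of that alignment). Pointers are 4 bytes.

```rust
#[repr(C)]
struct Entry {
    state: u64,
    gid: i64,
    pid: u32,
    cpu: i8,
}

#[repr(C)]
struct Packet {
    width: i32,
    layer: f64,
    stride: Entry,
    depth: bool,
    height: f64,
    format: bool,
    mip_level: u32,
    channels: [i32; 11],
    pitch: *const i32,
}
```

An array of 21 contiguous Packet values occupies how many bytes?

2352

Entry: state at 0 (size 8, align 8) → ends 8; gid at 8 (size 8, align 8) → ends 16; pid at 16 (size 4, align 4) → ends 20; cpu at 20 (size 1, align 1) → ends 21; tail pad 3 to reach multiple of 8; total 24 bytes, alignment 8
width at 0 (size 4, align 4) → ends 4
pad 4 to align 8 for layer
layer at 8 (size 8, align 8) → ends 16
stride at 16 (size 24, align 8) → ends 40
depth at 40 (size 1, align 1) → ends 41
pad 7 to align 8 for height
height at 48 (size 8, align 8) → ends 56
format at 56 (size 1, align 1) → ends 57
pad 3 to align 4 for mip_level
mip_level at 60 (size 4, align 4) → ends 64
channels at 64 (size 44, align 4) → ends 108
pitch at 108 (size 4, align 4) → ends 112
total 112 bytes, alignment 8
array of 21: 21 × 112 = 2352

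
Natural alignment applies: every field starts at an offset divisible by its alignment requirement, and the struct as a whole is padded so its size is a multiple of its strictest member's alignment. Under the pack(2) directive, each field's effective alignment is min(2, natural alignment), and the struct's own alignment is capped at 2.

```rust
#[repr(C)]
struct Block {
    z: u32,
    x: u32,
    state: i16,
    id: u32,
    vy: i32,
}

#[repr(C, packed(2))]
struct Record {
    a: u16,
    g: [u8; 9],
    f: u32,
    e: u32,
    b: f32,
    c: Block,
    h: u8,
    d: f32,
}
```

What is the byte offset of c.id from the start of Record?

36

Block: @0: z [4B, align 4] → 4; @4: x [4B, align 4] → 8; @8: state [2B, align 2] → 10; +2 pad (align 4); @12: id [4B, align 4] → 16; @16: vy [4B, align 4] → 20; size 20, align 4
@0: a [2B, align 2] → 2
@2: g [9B, align 1] → 11
+1 pad (align 2)
@12: f [4B, align 2] → 16
@16: e [4B, align 2] → 20
@20: b [4B, align 2] → 24
@24: c [20B, align 2] → 44
within Block: id at 12
24 + 12 = 36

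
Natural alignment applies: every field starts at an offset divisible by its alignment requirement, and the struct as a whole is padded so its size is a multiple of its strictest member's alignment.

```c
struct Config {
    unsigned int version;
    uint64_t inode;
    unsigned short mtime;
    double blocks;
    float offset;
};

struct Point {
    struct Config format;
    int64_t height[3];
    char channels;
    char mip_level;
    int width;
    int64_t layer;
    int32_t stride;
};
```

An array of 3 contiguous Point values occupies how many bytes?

264

Config: version at 0 (size 4, align 4) → ends 4; pad 4 to align 8 for inode; inode at 8 (size 8, align 8) → ends 16; mtime at 16 (size 2, align 2) → ends 18; pad 6 to align 8 for blocks; blocks at 24 (size 8, align 8) → ends 32; offset at 32 (size 4, align 4) → ends 36; tail pad 4 to reach multiple of 8; total 40 bytes, alignment 8
format at 0 (size 40, align 8) → ends 40
height at 40 (size 24, align 8) → ends 64
channels at 64 (size 1, align 1) → ends 65
mip_level at 65 (size 1, align 1) → ends 66
pad 2 to align 4 for width
width at 68 (size 4, align 4) → ends 72
layer at 72 (size 8, align 8) → ends 80
stride at 80 (size 4, align 4) → ends 84
tail pad 4 to reach multiple of 8
total 88 bytes, alignment 8
array of 3: 3 × 88 = 264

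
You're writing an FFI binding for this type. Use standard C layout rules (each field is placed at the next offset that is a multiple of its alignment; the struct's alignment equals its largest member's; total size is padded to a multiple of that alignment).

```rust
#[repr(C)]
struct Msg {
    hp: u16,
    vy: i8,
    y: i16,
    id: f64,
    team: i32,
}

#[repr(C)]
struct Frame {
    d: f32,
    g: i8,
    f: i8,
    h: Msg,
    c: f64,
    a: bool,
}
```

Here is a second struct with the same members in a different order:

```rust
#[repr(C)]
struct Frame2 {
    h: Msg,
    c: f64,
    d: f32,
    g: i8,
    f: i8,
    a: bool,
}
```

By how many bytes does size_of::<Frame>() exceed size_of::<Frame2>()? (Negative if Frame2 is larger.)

8

Msg: hp at 0 (size 2, align 2) → ends 2; vy at 2 (size 1, align 1) → ends 3; pad 1 to align 2 for y; y at 4 (size 2, align 2) → ends 6; pad 2 to align 8 for id; id at 8 (size 8, align 8) → ends 16; team at 16 (size 4, align 4) → ends 20; tail pad 4 to reach multiple of 8; total 24 bytes, alignment 8
d at 0 (size 4, align 4) → ends 4
g at 4 (size 1, align 1) → ends 5
f at 5 (size 1, align 1) → ends 6
pad 2 to align 8 for h
h at 8 (size 24, align 8) → ends 32
c at 32 (size 8, align 8) → ends 40
a at 40 (size 1, align 1) → ends 41
tail pad 7 to reach multiple of 8
total 48 bytes, alignment 8
— Frame2 —
h at 0 (size 24, align 8) → ends 24
c at 24 (size 8, align 8) → ends 32
d at 32 (size 4, align 4) → ends 36
g at 36 (size 1, align 1) → ends 37
f at 37 (size 1, align 1) → ends 38
a at 38 (size 1, align 1) → ends 39
tail pad 1 to reach multiple of 8
total 40 bytes, alignment 8
48 − 40 = 8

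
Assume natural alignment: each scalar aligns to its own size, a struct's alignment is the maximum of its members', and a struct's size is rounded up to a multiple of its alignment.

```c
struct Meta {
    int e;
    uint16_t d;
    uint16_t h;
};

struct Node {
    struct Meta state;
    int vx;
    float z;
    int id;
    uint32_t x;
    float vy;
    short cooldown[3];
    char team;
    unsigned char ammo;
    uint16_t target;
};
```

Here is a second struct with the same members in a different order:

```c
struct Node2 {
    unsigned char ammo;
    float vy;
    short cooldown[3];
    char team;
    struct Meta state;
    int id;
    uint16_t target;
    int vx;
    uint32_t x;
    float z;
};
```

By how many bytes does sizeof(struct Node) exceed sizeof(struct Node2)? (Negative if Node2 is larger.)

-4

Meta: @0: e [4B, align 4] → 4; @4: d [2B, align 2] → 6; @6: h [2B, align 2] → 8; size 8, align 4
@0: state [8B, align 4] → 8
@8: vx [4B, align 4] → 12
@12: z [4B, align 4] → 16
@16: id [4B, align 4] → 20
@20: x [4B, align 4] → 24
@24: vy [4B, align 4] → 28
@28: cooldown [6B, align 2] → 34
@34: team [1B, align 1] → 35
@35: ammo [1B, align 1] → 36
@36: target [2B, align 2] → 38
+2 tail pad (align 4)
size 40, align 4
— Node2 —
@0: ammo [1B, align 1] → 1
+3 pad (align 4)
@4: vy [4B, align 4] → 8
@8: cooldown [6B, align 2] → 14
@14: team [1B, align 1] → 15
+1 pad (align 4)
@16: state [8B, align 4] → 24
@24: id [4B, align 4] → 28
@28: target [2B, align 2] → 30
+2 pad (align 4)
@32: vx [4B, align 4] → 36
@36: x [4B, align 4] → 40
@40: z [4B, align 4] → 44
size 44, align 4
40 − 44 = -4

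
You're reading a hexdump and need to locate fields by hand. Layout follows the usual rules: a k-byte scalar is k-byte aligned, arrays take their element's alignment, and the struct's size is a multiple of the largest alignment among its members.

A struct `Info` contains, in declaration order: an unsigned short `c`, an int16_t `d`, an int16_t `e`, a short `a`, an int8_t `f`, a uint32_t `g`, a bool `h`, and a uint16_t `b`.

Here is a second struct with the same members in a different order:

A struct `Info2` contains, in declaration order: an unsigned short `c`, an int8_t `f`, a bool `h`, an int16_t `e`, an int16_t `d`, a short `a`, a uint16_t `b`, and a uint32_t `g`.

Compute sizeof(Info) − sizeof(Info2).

4

0..2  c  (2B, 2-aligned)
2..4  d  (2B, 2-aligned)
4..6  e  (2B, 2-aligned)
6..8  a  (2B, 2-aligned)
8..9  f  (1B, 1-aligned)
9..12  -- padding (3B)
12..16  g  (4B, 4-aligned)
16..17  h  (1B, 1-aligned)
17..18  -- padding (1B)
18..20  b  (2B, 2-aligned)
sizeof = 20, alignof = 4
— Info2 —
0..2  c  (2B, 2-aligned)
2..3  f  (1B, 1-aligned)
3..4  h  (1B, 1-aligned)
4..6  e  (2B, 2-aligned)
6..8  d  (2B, 2-aligned)
8..10  a  (2B, 2-aligned)
10..12  b  (2B, 2-aligned)
12..16  g  (4B, 4-aligned)
sizeof = 16, alignof = 4
20 − 16 = 4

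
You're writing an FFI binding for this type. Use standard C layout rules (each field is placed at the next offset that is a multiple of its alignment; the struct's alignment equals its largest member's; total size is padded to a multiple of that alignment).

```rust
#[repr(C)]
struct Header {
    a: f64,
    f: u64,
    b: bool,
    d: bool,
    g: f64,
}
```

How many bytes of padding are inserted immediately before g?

0..8  a  (8B, 8-aligned)
8..16  f  (8B, 8-aligned)
16..17  b  (1B, 1-aligned)
17..18  d  (1B, 1-aligned)
18..24  -- padding (6B)
24..32  g  (8B, 8-aligned)

6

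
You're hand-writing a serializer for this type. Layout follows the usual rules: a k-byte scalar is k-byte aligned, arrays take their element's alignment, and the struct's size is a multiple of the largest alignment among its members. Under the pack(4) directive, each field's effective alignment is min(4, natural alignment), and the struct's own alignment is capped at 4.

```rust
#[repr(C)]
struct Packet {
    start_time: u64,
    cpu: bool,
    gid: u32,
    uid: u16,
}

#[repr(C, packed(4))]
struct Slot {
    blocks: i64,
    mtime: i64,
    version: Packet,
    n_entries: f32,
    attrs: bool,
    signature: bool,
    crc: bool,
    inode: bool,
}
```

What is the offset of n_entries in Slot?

Packet: start_time at 0 (size 8, align 8) → ends 8; cpu at 8 (size 1, align 1) → ends 9; pad 3 to align 4 for gid; gid at 12 (size 4, align 4) → ends 16; uid at 16 (size 2, align 2) → ends 18; tail pad 6 to reach multiple of 8; total 24 bytes, alignment 8
blocks at 0 (size 8, align 4) → ends 8
mtime at 8 (size 8, align 4) → ends 16
version at 16 (size 24, align 4) → ends 40
n_entries at 40 (size 4, align 4) → ends 44

40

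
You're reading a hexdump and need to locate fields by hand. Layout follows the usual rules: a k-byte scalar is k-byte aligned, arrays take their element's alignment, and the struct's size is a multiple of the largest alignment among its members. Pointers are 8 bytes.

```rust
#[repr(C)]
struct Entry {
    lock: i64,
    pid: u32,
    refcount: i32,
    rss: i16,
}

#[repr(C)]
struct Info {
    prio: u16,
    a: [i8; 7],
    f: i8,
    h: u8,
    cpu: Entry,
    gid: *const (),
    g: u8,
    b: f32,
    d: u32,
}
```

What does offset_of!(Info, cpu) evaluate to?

16

Entry: lock at 0 (size 8, align 8) → ends 8; pid at 8 (size 4, align 4) → ends 12; refcount at 12 (size 4, align 4) → ends 16; rss at 16 (size 2, align 2) → ends 18; tail pad 6 to reach multiple of 8; total 24 bytes, alignment 8
prio at 0 (size 2, align 2) → ends 2
a at 2 (size 7, align 1) → ends 9
f at 9 (size 1, align 1) → ends 10
h at 10 (size 1, align 1) → ends 11
pad 5 to align 8 for cpu
cpu at 16 (size 24, align 8) → ends 40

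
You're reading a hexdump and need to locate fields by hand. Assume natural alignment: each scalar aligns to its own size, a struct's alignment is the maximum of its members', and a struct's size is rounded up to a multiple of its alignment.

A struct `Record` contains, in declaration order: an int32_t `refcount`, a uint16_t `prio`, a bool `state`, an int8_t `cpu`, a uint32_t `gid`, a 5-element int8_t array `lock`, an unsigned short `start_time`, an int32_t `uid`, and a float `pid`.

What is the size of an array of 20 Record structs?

560

@0: refcount [4B, align 4] → 4
@4: prio [2B, align 2] → 6
@6: state [1B, align 1] → 7
@7: cpu [1B, align 1] → 8
@8: gid [4B, align 4] → 12
@12: lock [5B, align 1] → 17
+1 pad (align 2)
@18: start_time [2B, align 2] → 20
@20: uid [4B, align 4] → 24
@24: pid [4B, align 4] → 28
size 28, align 4
array of 20: 20 × 28 = 560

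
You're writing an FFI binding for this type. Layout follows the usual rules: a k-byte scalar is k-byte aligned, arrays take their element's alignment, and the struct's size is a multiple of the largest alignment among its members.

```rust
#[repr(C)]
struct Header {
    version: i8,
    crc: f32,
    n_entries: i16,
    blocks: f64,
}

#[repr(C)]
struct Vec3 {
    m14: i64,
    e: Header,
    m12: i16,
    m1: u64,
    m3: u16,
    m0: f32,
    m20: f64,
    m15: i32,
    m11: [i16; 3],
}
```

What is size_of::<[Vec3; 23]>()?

1840

Header: @0: version [1B, align 1] → 1; +3 pad (align 4); @4: crc [4B, align 4] → 8; @8: n_entries [2B, align 2] → 10; +6 pad (align 8); @16: blocks [8B, align 8] → 24; size 24, align 8
@0: m14 [8B, align 8] → 8
@8: e [24B, align 8] → 32
@32: m12 [2B, align 2] → 34
+6 pad (align 8)
@40: m1 [8B, align 8] → 48
@48: m3 [2B, align 2] → 50
+2 pad (align 4)
@52: m0 [4B, align 4] → 56
@56: m20 [8B, align 8] → 64
@64: m15 [4B, align 4] → 68
@68: m11 [6B, align 2] → 74
+6 tail pad (align 8)
size 80, align 8
array of 23: 23 × 80 = 1840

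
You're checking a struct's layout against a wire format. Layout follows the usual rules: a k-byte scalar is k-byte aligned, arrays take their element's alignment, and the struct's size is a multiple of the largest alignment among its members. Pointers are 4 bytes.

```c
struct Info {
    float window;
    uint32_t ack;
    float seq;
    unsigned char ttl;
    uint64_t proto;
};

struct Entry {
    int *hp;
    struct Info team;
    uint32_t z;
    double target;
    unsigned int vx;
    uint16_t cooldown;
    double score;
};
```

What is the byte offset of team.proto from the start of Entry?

24

Info: window at 0 (size 4, align 4) → ends 4; ack at 4 (size 4, align 4) → ends 8; seq at 8 (size 4, align 4) → ends 12; ttl at 12 (size 1, align 1) → ends 13; pad 3 to align 8 for proto; proto at 16 (size 8, align 8) → ends 24; total 24 bytes, alignment 8
hp at 0 (size 4, align 4) → ends 4
pad 4 to align 8 for team
team at 8 (size 24, align 8) → ends 32
within Info: proto at 16
8 + 16 = 24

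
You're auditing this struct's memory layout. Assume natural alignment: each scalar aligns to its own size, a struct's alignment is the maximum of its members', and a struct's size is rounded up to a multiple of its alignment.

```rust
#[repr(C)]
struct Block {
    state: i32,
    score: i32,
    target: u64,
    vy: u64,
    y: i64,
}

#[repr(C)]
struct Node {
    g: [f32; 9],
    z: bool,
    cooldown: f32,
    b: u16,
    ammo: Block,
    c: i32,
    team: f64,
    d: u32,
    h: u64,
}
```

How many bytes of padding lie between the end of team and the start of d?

Block: 0..4  state  (4B, 4-aligned); 4..8  score  (4B, 4-aligned); 8..16  target  (8B, 8-aligned); 16..24  vy  (8B, 8-aligned); 24..32  y  (8B, 8-aligned); sizeof = 32, alignof = 8
0..36  g  (36B, 4-aligned)
36..37  z  (1B, 1-aligned)
37..40  -- padding (3B)
40..44  cooldown  (4B, 4-aligned)
44..46  b  (2B, 2-aligned)
46..48  -- padding (2B)
48..80  ammo  (32B, 8-aligned)
80..84  c  (4B, 4-aligned)
84..88  -- padding (4B)
88..96  team  (8B, 8-aligned)
96..100  d  (4B, 4-aligned)

0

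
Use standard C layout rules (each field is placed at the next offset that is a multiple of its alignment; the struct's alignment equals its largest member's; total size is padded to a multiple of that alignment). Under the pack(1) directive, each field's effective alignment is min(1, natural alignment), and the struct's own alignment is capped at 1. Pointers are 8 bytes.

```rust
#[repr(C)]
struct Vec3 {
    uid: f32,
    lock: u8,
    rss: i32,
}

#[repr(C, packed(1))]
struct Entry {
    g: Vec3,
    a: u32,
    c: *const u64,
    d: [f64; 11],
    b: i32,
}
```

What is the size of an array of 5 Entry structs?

580

Vec3: uid at 0 (size 4, align 4) → ends 4; lock at 4 (size 1, align 1) → ends 5; pad 3 to align 4 for rss; rss at 8 (size 4, align 4) → ends 12; total 12 bytes, alignment 4
g at 0 (size 12, align 1) → ends 12
a at 12 (size 4, align 1) → ends 16
c at 16 (size 8, align 1) → ends 24
d at 24 (size 88, align 1) → ends 112
b at 112 (size 4, align 1) → ends 116
total 116 bytes, alignment 1
array of 5: 5 × 116 = 580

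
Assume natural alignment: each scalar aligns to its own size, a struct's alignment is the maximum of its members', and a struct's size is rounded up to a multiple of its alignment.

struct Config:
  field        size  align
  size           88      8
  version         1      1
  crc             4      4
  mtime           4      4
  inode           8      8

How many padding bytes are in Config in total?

7

@0: size [88B, align 8] → 88
@88: version [1B, align 1] → 89
+3 pad (align 4)
@92: crc [4B, align 4] → 96
@96: mtime [4B, align 4] → 100
+4 pad (align 8)
@104: inode [8B, align 8] → 112
size 112, align 8
data bytes 105, size 112 → padding 7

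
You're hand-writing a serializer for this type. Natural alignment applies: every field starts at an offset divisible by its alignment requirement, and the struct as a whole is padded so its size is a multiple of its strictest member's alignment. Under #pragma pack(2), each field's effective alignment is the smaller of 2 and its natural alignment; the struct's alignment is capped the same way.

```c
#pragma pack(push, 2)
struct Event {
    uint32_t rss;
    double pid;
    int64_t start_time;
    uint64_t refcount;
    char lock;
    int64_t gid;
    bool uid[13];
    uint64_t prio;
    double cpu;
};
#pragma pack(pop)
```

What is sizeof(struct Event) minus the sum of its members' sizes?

2

0..4  rss  (4B, 2-aligned)
4..12  pid  (8B, 2-aligned)
12..20  start_time  (8B, 2-aligned)
20..28  refcount  (8B, 2-aligned)
28..29  lock  (1B, 1-aligned)
29..30  -- padding (1B)
30..38  gid  (8B, 2-aligned)
38..51  uid  (13B, 1-aligned)
51..52  -- padding (1B)
52..60  prio  (8B, 2-aligned)
60..68  cpu  (8B, 2-aligned)
sizeof = 68, alignof = 2
data bytes 66, size 68 → padding 2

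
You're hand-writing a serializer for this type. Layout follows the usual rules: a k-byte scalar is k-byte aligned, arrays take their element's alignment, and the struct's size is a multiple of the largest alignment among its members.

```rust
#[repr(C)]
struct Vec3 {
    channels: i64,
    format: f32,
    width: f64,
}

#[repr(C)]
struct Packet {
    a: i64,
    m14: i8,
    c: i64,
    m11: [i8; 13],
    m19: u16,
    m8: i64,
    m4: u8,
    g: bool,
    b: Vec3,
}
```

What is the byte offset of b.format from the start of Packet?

64

Vec3: 0..8  channels  (8B, 8-aligned); 8..12  format  (4B, 4-aligned); 12..16  -- padding (4B); 16..24  width  (8B, 8-aligned); sizeof = 24, alignof = 8
0..8  a  (8B, 8-aligned)
8..9  m14  (1B, 1-aligned)
9..16  -- padding (7B)
16..24  c  (8B, 8-aligned)
24..37  m11  (13B, 1-aligned)
37..38  -- padding (1B)
38..40  m19  (2B, 2-aligned)
40..48  m8  (8B, 8-aligned)
48..49  m4  (1B, 1-aligned)
49..50  g  (1B, 1-aligned)
50..56  -- padding (6B)
56..80  b  (24B, 8-aligned)
within Vec3: format at 8
56 + 8 = 64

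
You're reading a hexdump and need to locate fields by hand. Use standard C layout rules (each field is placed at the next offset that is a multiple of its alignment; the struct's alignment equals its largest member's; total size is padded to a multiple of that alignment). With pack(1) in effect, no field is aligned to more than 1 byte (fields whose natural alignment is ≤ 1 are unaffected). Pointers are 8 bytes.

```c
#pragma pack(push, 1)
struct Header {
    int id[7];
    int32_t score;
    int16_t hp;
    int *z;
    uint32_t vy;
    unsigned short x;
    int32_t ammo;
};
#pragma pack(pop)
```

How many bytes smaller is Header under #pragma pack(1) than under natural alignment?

12

natural layout:
  id at 0 (size 28, align 4) → ends 28
  score at 28 (size 4, align 4) → ends 32
  hp at 32 (size 2, align 2) → ends 34
  pad 6 to align 8 for z
  z at 40 (size 8, align 8) → ends 48
  vy at 48 (size 4, align 4) → ends 52
  x at 52 (size 2, align 2) → ends 54
  pad 2 to align 4 for ammo
  ammo at 56 (size 4, align 4) → ends 60
  tail pad 4 to reach multiple of 8
  total 64 bytes, alignment 8
packed(1) layout:
  id at 0 (size 28, align 1) → ends 28
  score at 28 (size 4, align 1) → ends 32
  hp at 32 (size 2, align 1) → ends 34
  z at 34 (size 8, align 1) → ends 42
  vy at 42 (size 4, align 1) → ends 46
  x at 46 (size 2, align 1) → ends 48
  ammo at 48 (size 4, align 1) → ends 52
  total 52 bytes, alignment 1
64 − 52 = 12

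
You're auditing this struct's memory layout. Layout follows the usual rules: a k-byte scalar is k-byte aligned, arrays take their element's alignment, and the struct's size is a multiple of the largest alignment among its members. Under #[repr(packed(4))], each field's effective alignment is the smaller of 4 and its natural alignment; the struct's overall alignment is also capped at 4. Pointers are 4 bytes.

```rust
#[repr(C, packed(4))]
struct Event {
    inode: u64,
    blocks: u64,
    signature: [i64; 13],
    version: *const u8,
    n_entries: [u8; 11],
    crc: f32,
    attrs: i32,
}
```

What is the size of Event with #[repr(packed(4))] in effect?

144

0..8  inode  (8B, 4-aligned)
8..16  blocks  (8B, 4-aligned)
16..120  signature  (104B, 4-aligned)
120..124  version  (4B, 4-aligned)
124..135  n_entries  (11B, 1-aligned)
135..136  -- padding (1B)
136..140  crc  (4B, 4-aligned)
140..144  attrs  (4B, 4-aligned)
sizeof = 144, alignof = 4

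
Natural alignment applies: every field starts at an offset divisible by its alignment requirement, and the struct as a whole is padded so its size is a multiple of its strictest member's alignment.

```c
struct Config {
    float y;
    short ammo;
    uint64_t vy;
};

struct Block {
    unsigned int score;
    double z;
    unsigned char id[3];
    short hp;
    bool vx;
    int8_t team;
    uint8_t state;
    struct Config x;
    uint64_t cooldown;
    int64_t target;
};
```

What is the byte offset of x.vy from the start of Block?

40

Config: 0..4  y  (4B, 4-aligned); 4..6  ammo  (2B, 2-aligned); 6..8  -- padding (2B); 8..16  vy  (8B, 8-aligned); sizeof = 16, alignof = 8
0..4  score  (4B, 4-aligned)
4..8  -- padding (4B)
8..16  z  (8B, 8-aligned)
16..19  id  (3B, 1-aligned)
19..20  -- padding (1B)
20..22  hp  (2B, 2-aligned)
22..23  vx  (1B, 1-aligned)
23..24  team  (1B, 1-aligned)
24..25  state  (1B, 1-aligned)
25..32  -- padding (7B)
32..48  x  (16B, 8-aligned)
within Config: vy at 8
32 + 8 = 40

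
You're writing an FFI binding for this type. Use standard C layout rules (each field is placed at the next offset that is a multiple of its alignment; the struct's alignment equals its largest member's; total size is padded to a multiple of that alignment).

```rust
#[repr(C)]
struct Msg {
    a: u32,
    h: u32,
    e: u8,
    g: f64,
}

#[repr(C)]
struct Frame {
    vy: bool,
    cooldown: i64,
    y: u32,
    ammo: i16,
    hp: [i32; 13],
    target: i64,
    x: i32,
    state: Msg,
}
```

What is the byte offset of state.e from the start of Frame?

Msg: @0: a [4B, align 4] → 4; @4: h [4B, align 4] → 8; @8: e [1B, align 1] → 9; +7 pad (align 8); @16: g [8B, align 8] → 24; size 24, align 8
@0: vy [1B, align 1] → 1
+7 pad (align 8)
@8: cooldown [8B, align 8] → 16
@16: y [4B, align 4] → 20
@20: ammo [2B, align 2] → 22
+2 pad (align 4)
@24: hp [52B, align 4] → 76
+4 pad (align 8)
@80: target [8B, align 8] → 88
@88: x [4B, align 4] → 92
+4 pad (align 8)
@96: state [24B, align 8] → 120
within Msg: e at 8
96 + 8 = 104

104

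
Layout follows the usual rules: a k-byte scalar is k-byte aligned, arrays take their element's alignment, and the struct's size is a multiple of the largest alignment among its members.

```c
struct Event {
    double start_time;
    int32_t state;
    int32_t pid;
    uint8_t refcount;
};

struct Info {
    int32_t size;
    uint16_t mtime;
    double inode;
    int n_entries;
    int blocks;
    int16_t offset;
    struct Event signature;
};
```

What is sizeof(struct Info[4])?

224

Event: @0: start_time [8B, align 8] → 8; @8: state [4B, align 4] → 12; @12: pid [4B, align 4] → 16; @16: refcount [1B, align 1] → 17; +7 tail pad (align 8); size 24, align 8
@0: size [4B, align 4] → 4
@4: mtime [2B, align 2] → 6
+2 pad (align 8)
@8: inode [8B, align 8] → 16
@16: n_entries [4B, align 4] → 20
@20: blocks [4B, align 4] → 24
@24: offset [2B, align 2] → 26
+6 pad (align 8)
@32: signature [24B, align 8] → 56
size 56, align 8
array of 4: 4 × 56 = 224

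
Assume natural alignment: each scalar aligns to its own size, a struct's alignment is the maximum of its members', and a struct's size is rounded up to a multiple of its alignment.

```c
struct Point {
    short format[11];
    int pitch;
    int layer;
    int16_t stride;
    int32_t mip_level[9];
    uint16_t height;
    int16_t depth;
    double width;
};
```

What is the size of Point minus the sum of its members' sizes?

format at 0 (size 22, align 2) → ends 22
pad 2 to align 4 for pitch
pitch at 24 (size 4, align 4) → ends 28
layer at 28 (size 4, align 4) → ends 32
stride at 32 (size 2, align 2) → ends 34
pad 2 to align 4 for mip_level
mip_level at 36 (size 36, align 4) → ends 72
height at 72 (size 2, align 2) → ends 74
depth at 74 (size 2, align 2) → ends 76
pad 4 to align 8 for width
width at 80 (size 8, align 8) → ends 88
total 88 bytes, alignment 8
data bytes 80, size 88 → padding 8

8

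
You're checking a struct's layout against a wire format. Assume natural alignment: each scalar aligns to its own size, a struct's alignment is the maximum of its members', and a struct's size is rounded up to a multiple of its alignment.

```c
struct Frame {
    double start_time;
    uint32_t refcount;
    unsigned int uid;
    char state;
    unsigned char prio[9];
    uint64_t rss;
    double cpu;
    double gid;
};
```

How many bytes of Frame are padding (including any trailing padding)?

0..8  start_time  (8B, 8-aligned)
8..12  refcount  (4B, 4-aligned)
12..16  uid  (4B, 4-aligned)
16..17  state  (1B, 1-aligned)
17..26  prio  (9B, 1-aligned)
26..32  -- padding (6B)
32..40  rss  (8B, 8-aligned)
40..48  cpu  (8B, 8-aligned)
48..56  gid  (8B, 8-aligned)
sizeof = 56, alignof = 8
data bytes 50, size 56 → padding 6

6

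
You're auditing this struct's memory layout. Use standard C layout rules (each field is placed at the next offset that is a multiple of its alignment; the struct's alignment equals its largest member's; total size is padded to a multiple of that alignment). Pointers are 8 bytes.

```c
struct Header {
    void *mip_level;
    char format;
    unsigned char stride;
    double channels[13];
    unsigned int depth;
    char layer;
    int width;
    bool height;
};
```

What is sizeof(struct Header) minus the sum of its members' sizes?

0..8  mip_level  (8B, 8-aligned)
8..9  format  (1B, 1-aligned)
9..10  stride  (1B, 1-aligned)
10..16  -- padding (6B)
16..120  channels  (104B, 8-aligned)
120..124  depth  (4B, 4-aligned)
124..125  layer  (1B, 1-aligned)
125..128  -- padding (3B)
128..132  width  (4B, 4-aligned)
132..133  height  (1B, 1-aligned)
133..136  -- tail padding (3B)
sizeof = 136, alignof = 8
data bytes 124, size 136 → padding 12

12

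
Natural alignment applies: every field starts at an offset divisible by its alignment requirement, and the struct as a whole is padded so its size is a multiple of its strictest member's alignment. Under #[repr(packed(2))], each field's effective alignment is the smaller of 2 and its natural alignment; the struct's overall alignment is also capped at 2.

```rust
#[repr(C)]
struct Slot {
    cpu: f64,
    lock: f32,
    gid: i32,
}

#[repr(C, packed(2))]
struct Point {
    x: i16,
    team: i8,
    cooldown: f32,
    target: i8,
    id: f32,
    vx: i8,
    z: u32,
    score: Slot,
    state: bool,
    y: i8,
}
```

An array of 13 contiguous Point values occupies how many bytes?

494

Slot: 0..8  cpu  (8B, 8-aligned); 8..12  lock  (4B, 4-aligned); 12..16  gid  (4B, 4-aligned); sizeof = 16, alignof = 8
0..2  x  (2B, 2-aligned)
2..3  team  (1B, 1-aligned)
3..4  -- padding (1B)
4..8  cooldown  (4B, 2-aligned)
8..9  target  (1B, 1-aligned)
9..10  -- padding (1B)
10..14  id  (4B, 2-aligned)
14..15  vx  (1B, 1-aligned)
15..16  -- padding (1B)
16..20  z  (4B, 2-aligned)
20..36  score  (16B, 2-aligned)
36..37  state  (1B, 1-aligned)
37..38  y  (1B, 1-aligned)
sizeof = 38, alignof = 2
array of 13: 13 × 38 = 494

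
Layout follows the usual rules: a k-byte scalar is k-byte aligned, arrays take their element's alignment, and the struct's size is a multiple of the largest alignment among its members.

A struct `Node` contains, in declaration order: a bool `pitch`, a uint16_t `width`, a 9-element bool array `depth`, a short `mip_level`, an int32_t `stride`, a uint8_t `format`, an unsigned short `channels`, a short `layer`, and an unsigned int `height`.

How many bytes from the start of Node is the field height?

@0: pitch [1B, align 1] → 1
+1 pad (align 2)
@2: width [2B, align 2] → 4
@4: depth [9B, align 1] → 13
+1 pad (align 2)
@14: mip_level [2B, align 2] → 16
@16: stride [4B, align 4] → 20
@20: format [1B, align 1] → 21
+1 pad (align 2)
@22: channels [2B, align 2] → 24
@24: layer [2B, align 2] → 26
+2 pad (align 4)
@28: height [4B, align 4] → 32

28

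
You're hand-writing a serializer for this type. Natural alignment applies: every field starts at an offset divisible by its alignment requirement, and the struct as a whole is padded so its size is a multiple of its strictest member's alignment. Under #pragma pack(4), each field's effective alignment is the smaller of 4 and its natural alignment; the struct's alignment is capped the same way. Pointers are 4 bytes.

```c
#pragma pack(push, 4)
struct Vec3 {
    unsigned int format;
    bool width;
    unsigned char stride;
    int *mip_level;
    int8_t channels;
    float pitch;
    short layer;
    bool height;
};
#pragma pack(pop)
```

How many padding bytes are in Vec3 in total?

format at 0 (size 4, align 4) → ends 4
width at 4 (size 1, align 1) → ends 5
stride at 5 (size 1, align 1) → ends 6
pad 2 to align 4 for mip_level
mip_level at 8 (size 4, align 4) → ends 12
channels at 12 (size 1, align 1) → ends 13
pad 3 to align 4 for pitch
pitch at 16 (size 4, align 4) → ends 20
layer at 20 (size 2, align 2) → ends 22
height at 22 (size 1, align 1) → ends 23
tail pad 1 to reach multiple of 4
total 24 bytes, alignment 4
data bytes 18, size 24 → padding 6

6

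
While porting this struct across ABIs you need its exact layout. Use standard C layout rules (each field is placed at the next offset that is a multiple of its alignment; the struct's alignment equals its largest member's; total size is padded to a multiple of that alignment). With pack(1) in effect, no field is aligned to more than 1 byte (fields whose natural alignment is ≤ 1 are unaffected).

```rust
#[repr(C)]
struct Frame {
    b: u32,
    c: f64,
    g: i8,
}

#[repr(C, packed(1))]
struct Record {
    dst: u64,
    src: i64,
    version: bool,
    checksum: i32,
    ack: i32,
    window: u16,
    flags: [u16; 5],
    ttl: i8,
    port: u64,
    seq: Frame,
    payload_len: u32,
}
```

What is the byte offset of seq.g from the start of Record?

62

Frame: 0..4  b  (4B, 4-aligned); 4..8  -- padding (4B); 8..16  c  (8B, 8-aligned); 16..17  g  (1B, 1-aligned); 17..24  -- tail padding (7B); sizeof = 24, alignof = 8
0..8  dst  (8B, 1-aligned)
8..16  src  (8B, 1-aligned)
16..17  version  (1B, 1-aligned)
17..21  checksum  (4B, 1-aligned)
21..25  ack  (4B, 1-aligned)
25..27  window  (2B, 1-aligned)
27..37  flags  (10B, 1-aligned)
37..38  ttl  (1B, 1-aligned)
38..46  port  (8B, 1-aligned)
46..70  seq  (24B, 1-aligned)
within Frame: g at 16
46 + 16 = 62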